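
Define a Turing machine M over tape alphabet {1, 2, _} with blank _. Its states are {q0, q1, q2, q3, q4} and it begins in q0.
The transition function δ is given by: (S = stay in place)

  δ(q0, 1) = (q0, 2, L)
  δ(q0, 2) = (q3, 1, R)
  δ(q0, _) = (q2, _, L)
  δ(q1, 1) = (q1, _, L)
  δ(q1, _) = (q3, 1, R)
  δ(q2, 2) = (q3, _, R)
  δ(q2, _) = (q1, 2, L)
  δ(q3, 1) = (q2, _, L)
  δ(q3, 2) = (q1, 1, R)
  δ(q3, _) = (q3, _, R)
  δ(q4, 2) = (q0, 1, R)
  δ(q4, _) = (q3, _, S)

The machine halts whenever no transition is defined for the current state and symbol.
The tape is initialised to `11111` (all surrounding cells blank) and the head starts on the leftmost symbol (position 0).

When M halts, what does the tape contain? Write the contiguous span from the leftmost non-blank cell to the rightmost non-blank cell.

q0 | ____[1]1111   read 1 → write 2, move L, go to q0
q0 | ___[_]21111   read _ → write _, move L, go to q2
q2 | __[_]_21111   read _ → write 2, move L, go to q1
q1 | _[_]2_21111   read _ → write 1, move R, go to q3
q3 | _1[2]_21111   read 2 → write 1, move R, go to q1
q1 | _11[_]21111   read _ → write 1, move R, go to q3
q3 | _111[2]1111   read 2 → write 1, move R, go to q1
q1 | _1111[1]111   read 1 → write _, move L, go to q1
q1 | _111[1]_111   read 1 → write _, move L, go to q1
q1 | _11[1]__111   read 1 → write _, move L, go to q1
q1 | _1[1]___111   read 1 → write _, move L, go to q1
q1 | _[1]____111   read 1 → write _, move L, go to q1
q1 | [_]_____111   read _ → write 1, move R, go to q3
q3 | 1[_]____111   read _ → write _, move R, go to q3
q3 | 1_[_]___111   read _ → write _, move R, go to q3
q3 | 1__[_]__111   read _ → write _, move R, go to q3
q3 | 1___[_]_111   read _ → write _, move R, go to q3
q3 | 1____[_]111   read _ → write _, move R, go to q3
q3 | 1_____[1]11   read 1 → write _, move L, go to q2
q2 | 1____[_]_11   read _ → write 2, move L, go to q1
q1 | 1___[_]2_11   read _ → write 1, move R, go to q3
q3 | 1___1[2]_11   read 2 → write 1, move R, go to q1
q1 | 1___11[_]11   read _ → write 1, move R, go to q3
q3 | 1___111[1]1   read 1 → write _, move L, go to q2
q2 | 1___11[1]_1
The non-blank tape span at halt is 1___111_1.

1___111_1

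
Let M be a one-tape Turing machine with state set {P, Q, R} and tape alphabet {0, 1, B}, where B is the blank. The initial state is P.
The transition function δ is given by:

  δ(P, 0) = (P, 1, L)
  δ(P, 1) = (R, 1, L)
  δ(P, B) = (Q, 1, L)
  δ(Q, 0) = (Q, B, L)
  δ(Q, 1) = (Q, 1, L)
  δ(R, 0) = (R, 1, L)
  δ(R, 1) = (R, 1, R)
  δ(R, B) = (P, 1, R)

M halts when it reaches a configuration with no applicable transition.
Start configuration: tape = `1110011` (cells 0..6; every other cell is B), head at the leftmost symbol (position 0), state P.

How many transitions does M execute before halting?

26

state=P head=0 tape=BB[1]110011BB   (P,1)→(R,1,L)
state=R head=-1 tape=B[B]1110011BB   (R,B)→(P,1,R)
state=P head=0 tape=B1[1]110011BB   (P,1)→(R,1,L)
state=R head=-1 tape=B[1]1110011BB   (R,1)→(R,1,R)
state=R head=0 tape=B1[1]110011BB   (R,1)→(R,1,R)
state=R head=1 tape=B11[1]10011BB   (R,1)→(R,1,R)
state=R head=2 tape=B111[1]0011BB   (R,1)→(R,1,R)
state=R head=3 tape=B1111[0]011BB   (R,0)→(R,1,L)
state=R head=2 tape=B111[1]1011BB   (R,1)→(R,1,R)
state=R head=3 tape=B1111[1]011BB   (R,1)→(R,1,R)
state=R head=4 tape=B11111[0]11BB   (R,0)→(R,1,L)
state=R head=3 tape=B1111[1]111BB   (R,1)→(R,1,R)
state=R head=4 tape=B11111[1]11BB   (R,1)→(R,1,R)
state=R head=5 tape=B111111[1]1BB   (R,1)→(R,1,R)
state=R head=6 tape=B1111111[1]BB   (R,1)→(R,1,R)
state=R head=7 tape=B11111111[B]B   (R,B)→(P,1,R)
state=P head=8 tape=B111111111[B]   (P,B)→(Q,1,L)
state=Q head=7 tape=B11111111[1]1   (Q,1)→(Q,1,L)
state=Q head=6 tape=B1111111[1]11   (Q,1)→(Q,1,L)
state=Q head=5 tape=B111111[1]111   (Q,1)→(Q,1,L)
state=Q head=4 tape=B11111[1]1111   (Q,1)→(Q,1,L)
state=Q head=3 tape=B1111[1]11111   (Q,1)→(Q,1,L)
state=Q head=2 tape=B111[1]111111   (Q,1)→(Q,1,L)
state=Q head=1 tape=B11[1]1111111   (Q,1)→(Q,1,L)
state=Q head=0 tape=B1[1]11111111   (Q,1)→(Q,1,L)
state=Q head=-1 tape=B[1]111111111   (Q,1)→(Q,1,L)
state=Q head=-2 tape=[B]1111111111
M halts after 26 transitions.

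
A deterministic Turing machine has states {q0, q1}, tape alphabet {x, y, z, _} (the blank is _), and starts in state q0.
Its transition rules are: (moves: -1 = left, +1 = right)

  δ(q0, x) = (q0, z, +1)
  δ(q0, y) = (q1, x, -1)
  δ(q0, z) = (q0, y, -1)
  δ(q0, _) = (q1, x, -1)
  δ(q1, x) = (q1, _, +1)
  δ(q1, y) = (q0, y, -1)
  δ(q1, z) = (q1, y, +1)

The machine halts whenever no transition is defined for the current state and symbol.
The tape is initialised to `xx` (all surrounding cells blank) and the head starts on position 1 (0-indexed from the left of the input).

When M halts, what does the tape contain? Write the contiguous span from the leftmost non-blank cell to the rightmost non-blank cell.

q0 | x[x]__   read x → write z, move +1, go to q0
q0 | xz[_]_   read _ → write x, move -1, go to q1
q1 | x[z]x_   read z → write y, move +1, go to q1
q1 | xy[x]_   read x → write _, move +1, go to q1
q1 | xy_[_]
The non-blank tape span at halt is xy.

xy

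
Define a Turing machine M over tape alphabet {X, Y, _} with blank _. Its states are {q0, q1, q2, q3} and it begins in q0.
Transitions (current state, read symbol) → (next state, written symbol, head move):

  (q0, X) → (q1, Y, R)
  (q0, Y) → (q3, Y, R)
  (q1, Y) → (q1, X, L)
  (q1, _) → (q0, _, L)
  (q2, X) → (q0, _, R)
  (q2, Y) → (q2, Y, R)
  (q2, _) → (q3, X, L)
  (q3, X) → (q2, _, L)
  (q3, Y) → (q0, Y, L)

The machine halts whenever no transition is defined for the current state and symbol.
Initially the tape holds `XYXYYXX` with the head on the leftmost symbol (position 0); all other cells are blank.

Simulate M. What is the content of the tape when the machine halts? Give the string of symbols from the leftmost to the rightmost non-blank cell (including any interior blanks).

q0 | __[X]YXYYXX   read X → write Y, move R, go to q1
q1 | __Y[Y]XYYXX   read Y → write X, move L, go to q1
q1 | __[Y]XXYYXX   read Y → write X, move L, go to q1
q1 | _[_]XXXYYXX   read _ → write _, move L, go to q0
q0 | [_]_XXXYYXX
The non-blank tape span at halt is XXXYYXX.

XXXYYXX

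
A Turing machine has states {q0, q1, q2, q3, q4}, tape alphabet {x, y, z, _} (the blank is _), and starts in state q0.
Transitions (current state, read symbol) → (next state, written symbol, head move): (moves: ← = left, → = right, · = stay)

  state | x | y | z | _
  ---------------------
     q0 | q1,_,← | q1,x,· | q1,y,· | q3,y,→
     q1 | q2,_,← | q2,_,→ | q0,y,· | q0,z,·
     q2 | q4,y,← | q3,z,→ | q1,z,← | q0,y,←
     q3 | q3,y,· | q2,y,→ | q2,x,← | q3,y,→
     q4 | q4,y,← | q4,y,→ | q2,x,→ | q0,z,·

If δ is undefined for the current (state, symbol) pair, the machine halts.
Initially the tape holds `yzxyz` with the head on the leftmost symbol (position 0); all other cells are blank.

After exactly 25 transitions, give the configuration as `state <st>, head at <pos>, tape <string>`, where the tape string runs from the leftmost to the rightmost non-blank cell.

state=q0 head=0 tape=__[y]zxyz   (q0,y)→(q1,x,·)
state=q1 head=0 tape=__[x]zxyz   (q1,x)→(q2,_,←)
state=q2 head=-1 tape=_[_]_zxyz   (q2,_)→(q0,y,←)
state=q0 head=-2 tape=[_]y_zxyz   (q0,_)→(q3,y,→)
state=q3 head=-1 tape=y[y]_zxyz   (q3,y)→(q2,y,→)
state=q2 head=0 tape=yy[_]zxyz   (q2,_)→(q0,y,←)
state=q0 head=-1 tape=y[y]yzxyz   (q0,y)→(q1,x,·)
state=q1 head=-1 tape=y[x]yzxyz   (q1,x)→(q2,_,←)
state=q2 head=-2 tape=[y]_yzxyz   (q2,y)→(q3,z,→)
state=q3 head=-1 tape=z[_]yzxyz   (q3,_)→(q3,y,→)
state=q3 head=0 tape=zy[y]zxyz   (q3,y)→(q2,y,→)
state=q2 head=1 tape=zyy[z]xyz   (q2,z)→(q1,z,←)
state=q1 head=0 tape=zy[y]zxyz   (q1,y)→(q2,_,→)
state=q2 head=1 tape=zy_[z]xyz   (q2,z)→(q1,z,←)
state=q1 head=0 tape=zy[_]zxyz   (q1,_)→(q0,z,·)
state=q0 head=0 tape=zy[z]zxyz   (q0,z)→(q1,y,·)
state=q1 head=0 tape=zy[y]zxyz   (q1,y)→(q2,_,→)
state=q2 head=1 tape=zy_[z]xyz   (q2,z)→(q1,z,←)
state=q1 head=0 tape=zy[_]zxyz   (q1,_)→(q0,z,·)
state=q0 head=0 tape=zy[z]zxyz   (q0,z)→(q1,y,·)
state=q1 head=0 tape=zy[y]zxyz   (q1,y)→(q2,_,→)
state=q2 head=1 tape=zy_[z]xyz   (q2,z)→(q1,z,←)
state=q1 head=0 tape=zy[_]zxyz   (q1,_)→(q0,z,·)
state=q0 head=0 tape=zy[z]zxyz   (q0,z)→(q1,y,·)
state=q1 head=0 tape=zy[y]zxyz   (q1,y)→(q2,_,→)
state=q2 head=1 tape=zy_[z]xyz
After 25 steps: state q2, head at 1, tape zy_zxyz.

state q2, head at 1, tape zy_zxyz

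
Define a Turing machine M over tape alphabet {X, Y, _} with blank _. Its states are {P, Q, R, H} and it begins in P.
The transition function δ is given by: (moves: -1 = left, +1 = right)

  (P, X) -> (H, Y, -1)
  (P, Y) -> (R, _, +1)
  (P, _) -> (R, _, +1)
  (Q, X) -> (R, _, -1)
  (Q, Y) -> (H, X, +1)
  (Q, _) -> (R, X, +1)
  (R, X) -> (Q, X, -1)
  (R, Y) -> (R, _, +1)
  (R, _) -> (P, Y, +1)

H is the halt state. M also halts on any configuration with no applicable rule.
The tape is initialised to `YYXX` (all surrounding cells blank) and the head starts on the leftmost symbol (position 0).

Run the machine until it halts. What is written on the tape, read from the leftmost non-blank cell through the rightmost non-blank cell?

YYX

state=P head=0 tape=[Y]YXX   (P,Y)→(R,_,+1)
state=R head=1 tape=_[Y]XX   (R,Y)→(R,_,+1)
state=R head=2 tape=__[X]X   (R,X)→(Q,X,-1)
state=Q head=1 tape=_[_]XX   (Q,_)→(R,X,+1)
state=R head=2 tape=_X[X]X   (R,X)→(Q,X,-1)
state=Q head=1 tape=_[X]XX   (Q,X)→(R,_,-1)
state=R head=0 tape=[_]_XX   (R,_)→(P,Y,+1)
state=P head=1 tape=Y[_]XX   (P,_)→(R,_,+1)
state=R head=2 tape=Y_[X]X   (R,X)→(Q,X,-1)
state=Q head=1 tape=Y[_]XX   (Q,_)→(R,X,+1)
state=R head=2 tape=YX[X]X   (R,X)→(Q,X,-1)
state=Q head=1 tape=Y[X]XX   (Q,X)→(R,_,-1)
state=R head=0 tape=[Y]_XX   (R,Y)→(R,_,+1)
state=R head=1 tape=_[_]XX   (R,_)→(P,Y,+1)
state=P head=2 tape=_Y[X]X   (P,X)→(H,Y,-1)
state=H head=1 tape=_[Y]YX
The non-blank tape span at halt is YYX.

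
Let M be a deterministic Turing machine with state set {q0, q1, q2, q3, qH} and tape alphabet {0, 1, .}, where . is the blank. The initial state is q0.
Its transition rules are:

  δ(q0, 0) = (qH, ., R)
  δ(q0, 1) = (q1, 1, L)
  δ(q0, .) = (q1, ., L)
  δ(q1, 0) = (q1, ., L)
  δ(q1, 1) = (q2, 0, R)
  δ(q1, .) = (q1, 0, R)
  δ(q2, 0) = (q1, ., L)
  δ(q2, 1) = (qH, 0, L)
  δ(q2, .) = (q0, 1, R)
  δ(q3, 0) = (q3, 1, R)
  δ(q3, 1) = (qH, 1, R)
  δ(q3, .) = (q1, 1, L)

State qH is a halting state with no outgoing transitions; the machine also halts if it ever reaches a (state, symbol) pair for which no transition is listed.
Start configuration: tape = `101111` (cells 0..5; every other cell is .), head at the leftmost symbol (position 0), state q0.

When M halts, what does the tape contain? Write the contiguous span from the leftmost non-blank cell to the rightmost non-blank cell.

state=q0 head=0 tape=..[1]01111   (q0,1)→(q1,1,L)
state=q1 head=-1 tape=.[.]101111   (q1,.)→(q1,0,R)
state=q1 head=0 tape=.0[1]01111   (q1,1)→(q2,0,R)
state=q2 head=1 tape=.00[0]1111   (q2,0)→(q1,.,L)
state=q1 head=0 tape=.0[0].1111   (q1,0)→(q1,.,L)
state=q1 head=-1 tape=.[0]..1111   (q1,0)→(q1,.,L)
state=q1 head=-2 tape=[.]...1111   (q1,.)→(q1,0,R)
state=q1 head=-1 tape=0[.]..1111   (q1,.)→(q1,0,R)
state=q1 head=0 tape=00[.].1111   (q1,.)→(q1,0,R)
state=q1 head=1 tape=000[.]1111   (q1,.)→(q1,0,R)
state=q1 head=2 tape=0000[1]111   (q1,1)→(q2,0,R)
state=q2 head=3 tape=00000[1]11   (q2,1)→(qH,0,L)
state=qH head=2 tape=0000[0]011
The non-blank tape span at halt is 00000011.

00000011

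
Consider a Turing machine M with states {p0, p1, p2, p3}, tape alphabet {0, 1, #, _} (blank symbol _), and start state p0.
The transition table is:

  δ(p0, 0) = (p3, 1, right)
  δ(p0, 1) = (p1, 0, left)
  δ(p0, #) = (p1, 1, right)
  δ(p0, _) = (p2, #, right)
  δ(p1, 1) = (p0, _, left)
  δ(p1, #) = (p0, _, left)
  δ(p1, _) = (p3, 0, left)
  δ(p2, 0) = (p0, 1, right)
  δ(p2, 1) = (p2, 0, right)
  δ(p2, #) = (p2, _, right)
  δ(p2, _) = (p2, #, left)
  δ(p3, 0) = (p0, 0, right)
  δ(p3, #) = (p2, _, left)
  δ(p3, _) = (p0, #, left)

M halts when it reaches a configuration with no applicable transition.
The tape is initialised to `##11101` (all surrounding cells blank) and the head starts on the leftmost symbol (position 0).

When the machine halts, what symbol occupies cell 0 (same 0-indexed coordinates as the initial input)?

p0 | ___[#]#11101   read # → write 1, move right, go to p1
p1 | ___1[#]11101   read # → write _, move left, go to p0
p0 | ___[1]_11101   read 1 → write 0, move left, go to p1
p1 | __[_]0_11101   read _ → write 0, move left, go to p3
p3 | _[_]00_11101   read _ → write #, move left, go to p0
p0 | [_]#00_11101   read _ → write #, move right, go to p2
p2 | #[#]00_11101   read # → write _, move right, go to p2
p2 | #_[0]0_11101   read 0 → write 1, move right, go to p0
p0 | #_1[0]_11101   read 0 → write 1, move right, go to p3
p3 | #_11[_]11101   read _ → write #, move left, go to p0
p0 | #_1[1]#11101   read 1 → write 0, move left, go to p1
p1 | #_[1]0#11101   read 1 → write _, move left, go to p0
p0 | #[_]_0#11101   read _ → write #, move right, go to p2
p2 | ##[_]0#11101   read _ → write #, move left, go to p2
p2 | #[#]#0#11101   read # → write _, move right, go to p2
p2 | #_[#]0#11101   read # → write _, move right, go to p2
p2 | #__[0]#11101   read 0 → write 1, move right, go to p0
p0 | #__1[#]11101   read # → write 1, move right, go to p1
p1 | #__11[1]1101   read 1 → write _, move left, go to p0
p0 | #__1[1]_1101   read 1 → write 0, move left, go to p1
p1 | #__[1]0_1101   read 1 → write _, move left, go to p0
p0 | #_[_]_0_1101   read _ → write #, move right, go to p2
p2 | #_#[_]0_1101   read _ → write #, move left, go to p2
p2 | #_[#]#0_1101   read # → write _, move right, go to p2
p2 | #__[#]0_1101   read # → write _, move right, go to p2
p2 | #___[0]_1101   read 0 → write 1, move right, go to p0
p0 | #___1[_]1101   read _ → write #, move right, go to p2
p2 | #___1#[1]101   read 1 → write 0, move right, go to p2
p2 | #___1#0[1]01   read 1 → write 0, move right, go to p2
p2 | #___1#00[0]1   read 0 → write 1, move right, go to p0
p0 | #___1#001[1]   read 1 → write 0, move left, go to p1
p1 | #___1#00[1]0   read 1 → write _, move left, go to p0
p0 | #___1#0[0]_0   read 0 → write 1, move right, go to p3
p3 | #___1#01[_]0   read _ → write #, move left, go to p0
p0 | #___1#0[1]#0   read 1 → write 0, move left, go to p1
p1 | #___1#[0]0#0
Cell 0 holds _ when M halts.

_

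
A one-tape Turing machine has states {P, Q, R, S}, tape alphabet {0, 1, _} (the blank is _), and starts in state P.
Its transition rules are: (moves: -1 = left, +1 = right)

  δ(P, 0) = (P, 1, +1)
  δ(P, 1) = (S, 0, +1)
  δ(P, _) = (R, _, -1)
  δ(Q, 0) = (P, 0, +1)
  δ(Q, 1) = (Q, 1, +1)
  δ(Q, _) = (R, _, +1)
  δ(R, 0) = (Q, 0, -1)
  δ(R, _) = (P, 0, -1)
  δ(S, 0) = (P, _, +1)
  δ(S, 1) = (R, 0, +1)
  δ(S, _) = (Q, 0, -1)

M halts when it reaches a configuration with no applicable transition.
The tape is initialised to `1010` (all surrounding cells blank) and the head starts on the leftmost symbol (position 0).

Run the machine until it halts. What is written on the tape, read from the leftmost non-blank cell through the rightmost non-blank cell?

0_11

state=P head=0 tape=[1]010_   (P,1)→(S,0,+1)
state=S head=1 tape=0[0]10_   (S,0)→(P,_,+1)
state=P head=2 tape=0_[1]0_   (P,1)→(S,0,+1)
state=S head=3 tape=0_0[0]_   (S,0)→(P,_,+1)
state=P head=4 tape=0_0_[_]   (P,_)→(R,_,-1)
state=R head=3 tape=0_0[_]_   (R,_)→(P,0,-1)
state=P head=2 tape=0_[0]0_   (P,0)→(P,1,+1)
state=P head=3 tape=0_1[0]_   (P,0)→(P,1,+1)
state=P head=4 tape=0_11[_]   (P,_)→(R,_,-1)
state=R head=3 tape=0_1[1]_
The non-blank tape span at halt is 0_11.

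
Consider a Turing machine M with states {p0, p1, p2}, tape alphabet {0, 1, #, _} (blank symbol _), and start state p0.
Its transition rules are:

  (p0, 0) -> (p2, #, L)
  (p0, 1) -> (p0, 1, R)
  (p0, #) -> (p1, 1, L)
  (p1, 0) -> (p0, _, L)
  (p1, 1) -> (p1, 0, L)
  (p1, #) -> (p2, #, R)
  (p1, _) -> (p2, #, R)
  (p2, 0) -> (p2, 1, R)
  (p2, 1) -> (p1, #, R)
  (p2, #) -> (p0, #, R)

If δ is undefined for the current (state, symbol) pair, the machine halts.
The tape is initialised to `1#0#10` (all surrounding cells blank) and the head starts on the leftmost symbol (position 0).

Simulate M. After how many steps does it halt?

state=p0 head=0 tape=_[1]#0#10_   (p0,1)→(p0,1,R)
state=p0 head=1 tape=_1[#]0#10_   (p0,#)→(p1,1,L)
state=p1 head=0 tape=_[1]10#10_   (p1,1)→(p1,0,L)
state=p1 head=-1 tape=[_]010#10_   (p1,_)→(p2,#,R)
state=p2 head=0 tape=#[0]10#10_   (p2,0)→(p2,1,R)
state=p2 head=1 tape=#1[1]0#10_   (p2,1)→(p1,#,R)
state=p1 head=2 tape=#1#[0]#10_   (p1,0)→(p0,_,L)
state=p0 head=1 tape=#1[#]_#10_   (p0,#)→(p1,1,L)
state=p1 head=0 tape=#[1]1_#10_   (p1,1)→(p1,0,L)
state=p1 head=-1 tape=[#]01_#10_   (p1,#)→(p2,#,R)
state=p2 head=0 tape=#[0]1_#10_   (p2,0)→(p2,1,R)
state=p2 head=1 tape=#1[1]_#10_   (p2,1)→(p1,#,R)
state=p1 head=2 tape=#1#[_]#10_   (p1,_)→(p2,#,R)
state=p2 head=3 tape=#1##[#]10_   (p2,#)→(p0,#,R)
state=p0 head=4 tape=#1###[1]0_   (p0,1)→(p0,1,R)
state=p0 head=5 tape=#1###1[0]_   (p0,0)→(p2,#,L)
state=p2 head=4 tape=#1###[1]#_   (p2,1)→(p1,#,R)
state=p1 head=5 tape=#1####[#]_   (p1,#)→(p2,#,R)
state=p2 head=6 tape=#1#####[_]
M halts after 18 transitions.

18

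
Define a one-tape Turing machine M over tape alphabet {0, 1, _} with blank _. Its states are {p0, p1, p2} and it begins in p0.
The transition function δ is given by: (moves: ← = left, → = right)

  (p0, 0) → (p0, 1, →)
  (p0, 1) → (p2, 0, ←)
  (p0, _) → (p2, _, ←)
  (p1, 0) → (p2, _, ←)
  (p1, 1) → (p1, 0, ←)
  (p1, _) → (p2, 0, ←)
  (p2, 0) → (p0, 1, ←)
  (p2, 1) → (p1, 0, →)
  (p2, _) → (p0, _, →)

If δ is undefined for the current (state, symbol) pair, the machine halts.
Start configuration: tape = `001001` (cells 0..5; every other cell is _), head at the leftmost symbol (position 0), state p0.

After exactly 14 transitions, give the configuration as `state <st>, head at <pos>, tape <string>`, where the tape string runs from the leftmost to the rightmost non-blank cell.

state p2, head at -2, tape 1__001

state=p0 head=0 tape=__[0]01001   (p0,0)→(p0,1,→)
state=p0 head=1 tape=__1[0]1001   (p0,0)→(p0,1,→)
state=p0 head=2 tape=__11[1]001   (p0,1)→(p2,0,←)
state=p2 head=1 tape=__1[1]0001   (p2,1)→(p1,0,→)
state=p1 head=2 tape=__10[0]001   (p1,0)→(p2,_,←)
state=p2 head=1 tape=__1[0]_001   (p2,0)→(p0,1,←)
state=p0 head=0 tape=__[1]1_001   (p0,1)→(p2,0,←)
state=p2 head=-1 tape=_[_]01_001   (p2,_)→(p0,_,→)
state=p0 head=0 tape=__[0]1_001   (p0,0)→(p0,1,→)
state=p0 head=1 tape=__1[1]_001   (p0,1)→(p2,0,←)
state=p2 head=0 tape=__[1]0_001   (p2,1)→(p1,0,→)
state=p1 head=1 tape=__0[0]_001   (p1,0)→(p2,_,←)
state=p2 head=0 tape=__[0]__001   (p2,0)→(p0,1,←)
state=p0 head=-1 tape=_[_]1__001   (p0,_)→(p2,_,←)
state=p2 head=-2 tape=[_]_1__001
After 14 steps: state p2, head at -2, tape 1__001.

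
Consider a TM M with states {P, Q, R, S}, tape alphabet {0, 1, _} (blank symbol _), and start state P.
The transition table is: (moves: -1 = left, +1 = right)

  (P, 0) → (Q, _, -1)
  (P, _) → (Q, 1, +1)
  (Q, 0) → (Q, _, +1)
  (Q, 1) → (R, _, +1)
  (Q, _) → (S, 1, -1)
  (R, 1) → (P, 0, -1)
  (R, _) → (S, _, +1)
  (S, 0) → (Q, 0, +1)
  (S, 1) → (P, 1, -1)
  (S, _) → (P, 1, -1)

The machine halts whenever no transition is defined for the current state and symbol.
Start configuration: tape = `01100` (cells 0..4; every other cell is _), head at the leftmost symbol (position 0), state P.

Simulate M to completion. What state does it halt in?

P

P | ___[0]1100   read 0 → write _, move -1, go to Q
Q | __[_]_1100   read _ → write 1, move -1, go to S
S | _[_]1_1100   read _ → write 1, move -1, go to P
P | [_]11_1100   read _ → write 1, move +1, go to Q
Q | 1[1]1_1100   read 1 → write _, move +1, go to R
R | 1_[1]_1100   read 1 → write 0, move -1, go to P
P | 1[_]0_1100   read _ → write 1, move +1, go to Q
Q | 11[0]_1100   read 0 → write _, move +1, go to Q
Q | 11_[_]1100   read _ → write 1, move -1, go to S
S | 11[_]11100   read _ → write 1, move -1, go to P
P | 1[1]111100
No transition is defined for (P, 1); M halts in state P.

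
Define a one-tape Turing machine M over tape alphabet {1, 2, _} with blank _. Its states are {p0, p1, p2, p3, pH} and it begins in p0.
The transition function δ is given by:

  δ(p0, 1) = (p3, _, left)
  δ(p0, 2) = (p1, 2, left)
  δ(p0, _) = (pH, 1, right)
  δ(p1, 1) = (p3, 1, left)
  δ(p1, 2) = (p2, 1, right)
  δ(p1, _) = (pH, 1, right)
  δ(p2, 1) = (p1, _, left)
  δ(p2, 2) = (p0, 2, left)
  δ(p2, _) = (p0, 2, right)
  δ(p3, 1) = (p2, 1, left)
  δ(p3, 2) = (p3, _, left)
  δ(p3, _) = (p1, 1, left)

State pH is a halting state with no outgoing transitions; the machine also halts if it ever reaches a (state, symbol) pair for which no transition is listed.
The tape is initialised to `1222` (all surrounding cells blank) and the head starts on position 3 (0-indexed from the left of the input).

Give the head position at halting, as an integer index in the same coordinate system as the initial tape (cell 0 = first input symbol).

-2

state=p0 head=3 tape=___122[2]   (p0,2)→(p1,2,left)
state=p1 head=2 tape=___12[2]2   (p1,2)→(p2,1,right)
state=p2 head=3 tape=___121[2]   (p2,2)→(p0,2,left)
state=p0 head=2 tape=___12[1]2   (p0,1)→(p3,_,left)
state=p3 head=1 tape=___1[2]_2   (p3,2)→(p3,_,left)
state=p3 head=0 tape=___[1]__2   (p3,1)→(p2,1,left)
state=p2 head=-1 tape=__[_]1__2   (p2,_)→(p0,2,right)
state=p0 head=0 tape=__2[1]__2   (p0,1)→(p3,_,left)
state=p3 head=-1 tape=__[2]___2   (p3,2)→(p3,_,left)
state=p3 head=-2 tape=_[_]____2   (p3,_)→(p1,1,left)
state=p1 head=-3 tape=[_]1____2   (p1,_)→(pH,1,right)
state=pH head=-2 tape=1[1]____2
At halt the head is at cell -2.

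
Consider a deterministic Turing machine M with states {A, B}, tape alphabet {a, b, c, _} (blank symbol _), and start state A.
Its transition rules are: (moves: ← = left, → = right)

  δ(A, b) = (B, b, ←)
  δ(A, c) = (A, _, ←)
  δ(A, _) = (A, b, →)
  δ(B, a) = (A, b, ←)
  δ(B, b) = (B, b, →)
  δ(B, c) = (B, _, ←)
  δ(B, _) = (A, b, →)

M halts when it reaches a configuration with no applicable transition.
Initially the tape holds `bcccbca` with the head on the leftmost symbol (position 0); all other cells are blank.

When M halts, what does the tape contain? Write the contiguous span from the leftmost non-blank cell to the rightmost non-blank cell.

bbbbbbba

A | _[b]cccbca   read b → write b, move ←, go to B
B | [_]bcccbca   read _ → write b, move →, go to A
A | b[b]cccbca   read b → write b, move ←, go to B
B | [b]bcccbca   read b → write b, move →, go to B
B | b[b]cccbca   read b → write b, move →, go to B
B | bb[c]ccbca   read c → write _, move ←, go to B
B | b[b]_ccbca   read b → write b, move →, go to B
B | bb[_]ccbca   read _ → write b, move →, go to A
A | bbb[c]cbca   read c → write _, move ←, go to A
A | bb[b]_cbca   read b → write b, move ←, go to B
B | b[b]b_cbca   read b → write b, move →, go to B
B | bb[b]_cbca   read b → write b, move →, go to B
B | bbb[_]cbca   read _ → write b, move →, go to A
A | bbbb[c]bca   read c → write _, move ←, go to A
A | bbb[b]_bca   read b → write b, move ←, go to B
B | bb[b]b_bca   read b → write b, move →, go to B
B | bbb[b]_bca   read b → write b, move →, go to B
B | bbbb[_]bca   read _ → write b, move →, go to A
A | bbbbb[b]ca   read b → write b, move ←, go to B
B | bbbb[b]bca   read b → write b, move →, go to B
B | bbbbb[b]ca   read b → write b, move →, go to B
B | bbbbbb[c]a   read c → write _, move ←, go to B
B | bbbbb[b]_a   read b → write b, move →, go to B
B | bbbbbb[_]a   read _ → write b, move →, go to A
A | bbbbbbb[a]
The non-blank tape span at halt is bbbbbbba.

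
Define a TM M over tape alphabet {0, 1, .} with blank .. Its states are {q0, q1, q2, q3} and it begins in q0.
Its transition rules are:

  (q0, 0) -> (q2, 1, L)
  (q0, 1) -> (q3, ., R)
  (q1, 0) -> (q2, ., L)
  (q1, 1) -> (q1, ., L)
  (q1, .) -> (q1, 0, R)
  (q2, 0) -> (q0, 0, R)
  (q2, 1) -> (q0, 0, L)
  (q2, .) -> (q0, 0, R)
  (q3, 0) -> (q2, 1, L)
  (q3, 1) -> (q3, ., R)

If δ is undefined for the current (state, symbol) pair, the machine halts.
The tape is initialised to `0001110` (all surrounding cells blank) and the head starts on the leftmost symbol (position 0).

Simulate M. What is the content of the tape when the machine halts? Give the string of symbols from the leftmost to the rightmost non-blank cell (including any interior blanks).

000...0

state=q0 head=0 tape=.[0]001110.   (q0,0)→(q2,1,L)
state=q2 head=-1 tape=[.]1001110.   (q2,.)→(q0,0,R)
state=q0 head=0 tape=0[1]001110.   (q0,1)→(q3,.,R)
state=q3 head=1 tape=0.[0]01110.   (q3,0)→(q2,1,L)
state=q2 head=0 tape=0[.]101110.   (q2,.)→(q0,0,R)
state=q0 head=1 tape=00[1]01110.   (q0,1)→(q3,.,R)
state=q3 head=2 tape=00.[0]1110.   (q3,0)→(q2,1,L)
state=q2 head=1 tape=00[.]11110.   (q2,.)→(q0,0,R)
state=q0 head=2 tape=000[1]1110.   (q0,1)→(q3,.,R)
state=q3 head=3 tape=000.[1]110.   (q3,1)→(q3,.,R)
state=q3 head=4 tape=000..[1]10.   (q3,1)→(q3,.,R)
state=q3 head=5 tape=000...[1]0.   (q3,1)→(q3,.,R)
state=q3 head=6 tape=000....[0].   (q3,0)→(q2,1,L)
state=q2 head=5 tape=000...[.]1.   (q2,.)→(q0,0,R)
state=q0 head=6 tape=000...0[1].   (q0,1)→(q3,.,R)
state=q3 head=7 tape=000...0.[.]
The non-blank tape span at halt is 000...0.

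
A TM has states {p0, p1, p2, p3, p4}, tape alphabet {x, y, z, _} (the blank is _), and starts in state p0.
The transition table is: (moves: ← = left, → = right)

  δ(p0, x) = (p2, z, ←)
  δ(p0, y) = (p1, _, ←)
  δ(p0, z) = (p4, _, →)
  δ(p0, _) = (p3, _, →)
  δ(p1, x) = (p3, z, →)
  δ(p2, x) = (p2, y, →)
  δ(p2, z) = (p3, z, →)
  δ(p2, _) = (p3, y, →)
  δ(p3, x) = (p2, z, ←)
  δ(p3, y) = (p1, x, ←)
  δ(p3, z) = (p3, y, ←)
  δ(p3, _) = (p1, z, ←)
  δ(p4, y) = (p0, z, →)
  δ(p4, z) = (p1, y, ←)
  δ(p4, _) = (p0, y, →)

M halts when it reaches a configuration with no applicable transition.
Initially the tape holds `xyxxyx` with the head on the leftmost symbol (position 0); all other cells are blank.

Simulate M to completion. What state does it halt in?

p1

state=p0 head=0 tape=__[x]yxxyx   (p0,x)→(p2,z,←)
state=p2 head=-1 tape=_[_]zyxxyx   (p2,_)→(p3,y,→)
state=p3 head=0 tape=_y[z]yxxyx   (p3,z)→(p3,y,←)
state=p3 head=-1 tape=_[y]yyxxyx   (p3,y)→(p1,x,←)
state=p1 head=-2 tape=[_]xyyxxyx
No transition is defined for (p1, _); M halts in state p1.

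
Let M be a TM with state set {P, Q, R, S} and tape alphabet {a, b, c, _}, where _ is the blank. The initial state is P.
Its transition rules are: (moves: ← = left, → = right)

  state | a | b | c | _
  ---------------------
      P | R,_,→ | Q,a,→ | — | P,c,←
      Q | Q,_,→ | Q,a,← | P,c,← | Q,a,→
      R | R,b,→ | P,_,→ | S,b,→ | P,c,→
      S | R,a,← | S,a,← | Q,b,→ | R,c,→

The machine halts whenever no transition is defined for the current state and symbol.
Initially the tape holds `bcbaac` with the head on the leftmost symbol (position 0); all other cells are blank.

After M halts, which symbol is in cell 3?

b

P | [b]cbaac___   read b → write a, move →, go to Q
Q | a[c]baac___   read c → write c, move ←, go to P
P | [a]cbaac___   read a → write _, move →, go to R
R | _[c]baac___   read c → write b, move →, go to S
S | _b[b]aac___   read b → write a, move ←, go to S
S | _[b]aaac___   read b → write a, move ←, go to S
S | [_]aaaac___   read _ → write c, move →, go to R
R | c[a]aaac___   read a → write b, move →, go to R
R | cb[a]aac___   read a → write b, move →, go to R
R | cbb[a]ac___   read a → write b, move →, go to R
R | cbbb[a]c___   read a → write b, move →, go to R
R | cbbbb[c]___   read c → write b, move →, go to S
S | cbbbbb[_]__   read _ → write c, move →, go to R
R | cbbbbbc[_]_   read _ → write c, move →, go to P
P | cbbbbbcc[_]   read _ → write c, move ←, go to P
P | cbbbbbc[c]c
Cell 3 holds b when M halts.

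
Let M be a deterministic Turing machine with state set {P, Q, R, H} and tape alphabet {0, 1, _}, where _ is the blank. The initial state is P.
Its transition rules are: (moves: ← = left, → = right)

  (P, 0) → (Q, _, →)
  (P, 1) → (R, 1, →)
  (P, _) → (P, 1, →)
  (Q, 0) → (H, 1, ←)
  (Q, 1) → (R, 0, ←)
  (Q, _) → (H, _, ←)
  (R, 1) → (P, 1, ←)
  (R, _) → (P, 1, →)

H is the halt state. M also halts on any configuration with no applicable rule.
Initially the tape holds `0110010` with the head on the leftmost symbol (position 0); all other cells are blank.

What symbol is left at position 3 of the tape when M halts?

1

P | [0]110010   read 0 → write _, move →, go to Q
Q | _[1]10010   read 1 → write 0, move ←, go to R
R | [_]010010   read _ → write 1, move →, go to P
P | 1[0]10010   read 0 → write _, move →, go to Q
Q | 1_[1]0010   read 1 → write 0, move ←, go to R
R | 1[_]00010   read _ → write 1, move →, go to P
P | 11[0]0010   read 0 → write _, move →, go to Q
Q | 11_[0]010   read 0 → write 1, move ←, go to H
H | 11[_]1010
Cell 3 holds 1 when M halts.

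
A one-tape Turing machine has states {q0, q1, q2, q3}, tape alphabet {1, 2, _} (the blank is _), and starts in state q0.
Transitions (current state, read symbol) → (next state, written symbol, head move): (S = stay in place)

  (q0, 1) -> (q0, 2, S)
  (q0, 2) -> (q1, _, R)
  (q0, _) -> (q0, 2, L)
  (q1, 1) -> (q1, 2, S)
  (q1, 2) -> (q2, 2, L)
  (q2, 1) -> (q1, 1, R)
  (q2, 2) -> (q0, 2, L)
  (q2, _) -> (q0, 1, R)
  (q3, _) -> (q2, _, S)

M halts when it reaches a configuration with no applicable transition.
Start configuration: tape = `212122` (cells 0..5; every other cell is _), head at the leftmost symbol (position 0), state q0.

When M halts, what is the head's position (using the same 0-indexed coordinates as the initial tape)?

state=q0 head=0 tape=[2]12122_   (q0,2)→(q1,_,R)
state=q1 head=1 tape=_[1]2122_   (q1,1)→(q1,2,S)
state=q1 head=1 tape=_[2]2122_   (q1,2)→(q2,2,L)
state=q2 head=0 tape=[_]22122_   (q2,_)→(q0,1,R)
state=q0 head=1 tape=1[2]2122_   (q0,2)→(q1,_,R)
state=q1 head=2 tape=1_[2]122_   (q1,2)→(q2,2,L)
state=q2 head=1 tape=1[_]2122_   (q2,_)→(q0,1,R)
state=q0 head=2 tape=11[2]122_   (q0,2)→(q1,_,R)
state=q1 head=3 tape=11_[1]22_   (q1,1)→(q1,2,S)
state=q1 head=3 tape=11_[2]22_   (q1,2)→(q2,2,L)
state=q2 head=2 tape=11[_]222_   (q2,_)→(q0,1,R)
state=q0 head=3 tape=111[2]22_   (q0,2)→(q1,_,R)
state=q1 head=4 tape=111_[2]2_   (q1,2)→(q2,2,L)
state=q2 head=3 tape=111[_]22_   (q2,_)→(q0,1,R)
state=q0 head=4 tape=1111[2]2_   (q0,2)→(q1,_,R)
state=q1 head=5 tape=1111_[2]_   (q1,2)→(q2,2,L)
state=q2 head=4 tape=1111[_]2_   (q2,_)→(q0,1,R)
state=q0 head=5 tape=11111[2]_   (q0,2)→(q1,_,R)
state=q1 head=6 tape=11111_[_]
At halt the head is at cell 6.

6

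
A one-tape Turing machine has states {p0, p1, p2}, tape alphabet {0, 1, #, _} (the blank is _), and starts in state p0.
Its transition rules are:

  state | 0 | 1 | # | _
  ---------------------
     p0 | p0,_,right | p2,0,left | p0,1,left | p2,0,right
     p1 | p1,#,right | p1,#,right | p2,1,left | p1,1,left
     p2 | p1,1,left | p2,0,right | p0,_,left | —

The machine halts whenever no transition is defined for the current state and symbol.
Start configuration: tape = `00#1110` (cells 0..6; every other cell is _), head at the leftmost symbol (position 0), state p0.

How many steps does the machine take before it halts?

state=p0 head=0 tape=[0]0#1110__   (p0,0)→(p0,_,right)
state=p0 head=1 tape=_[0]#1110__   (p0,0)→(p0,_,right)
state=p0 head=2 tape=__[#]1110__   (p0,#)→(p0,1,left)
state=p0 head=1 tape=_[_]11110__   (p0,_)→(p2,0,right)
state=p2 head=2 tape=_0[1]1110__   (p2,1)→(p2,0,right)
state=p2 head=3 tape=_00[1]110__   (p2,1)→(p2,0,right)
state=p2 head=4 tape=_000[1]10__   (p2,1)→(p2,0,right)
state=p2 head=5 tape=_0000[1]0__   (p2,1)→(p2,0,right)
state=p2 head=6 tape=_00000[0]__   (p2,0)→(p1,1,left)
state=p1 head=5 tape=_0000[0]1__   (p1,0)→(p1,#,right)
state=p1 head=6 tape=_0000#[1]__   (p1,1)→(p1,#,right)
state=p1 head=7 tape=_0000##[_]_   (p1,_)→(p1,1,left)
state=p1 head=6 tape=_0000#[#]1_   (p1,#)→(p2,1,left)
state=p2 head=5 tape=_0000[#]11_   (p2,#)→(p0,_,left)
state=p0 head=4 tape=_000[0]_11_   (p0,0)→(p0,_,right)
state=p0 head=5 tape=_000_[_]11_   (p0,_)→(p2,0,right)
state=p2 head=6 tape=_000_0[1]1_   (p2,1)→(p2,0,right)
state=p2 head=7 tape=_000_00[1]_   (p2,1)→(p2,0,right)
state=p2 head=8 tape=_000_000[_]
M halts after 18 transitions.

18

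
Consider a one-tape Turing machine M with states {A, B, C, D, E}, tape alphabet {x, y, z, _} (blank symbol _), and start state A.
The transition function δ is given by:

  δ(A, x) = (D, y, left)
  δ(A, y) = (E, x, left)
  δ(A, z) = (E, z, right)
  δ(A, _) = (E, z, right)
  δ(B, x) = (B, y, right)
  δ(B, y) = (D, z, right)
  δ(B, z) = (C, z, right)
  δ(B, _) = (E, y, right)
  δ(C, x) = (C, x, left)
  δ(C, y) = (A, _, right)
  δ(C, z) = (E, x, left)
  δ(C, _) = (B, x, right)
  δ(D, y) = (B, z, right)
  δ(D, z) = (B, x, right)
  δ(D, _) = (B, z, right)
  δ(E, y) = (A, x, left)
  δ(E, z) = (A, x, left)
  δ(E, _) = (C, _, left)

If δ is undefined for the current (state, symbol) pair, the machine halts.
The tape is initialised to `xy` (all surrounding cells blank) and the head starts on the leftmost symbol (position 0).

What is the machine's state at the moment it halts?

A | _[x]y___   read x → write y, move left, go to D
D | [_]yy___   read _ → write z, move right, go to B
B | z[y]y___   read y → write z, move right, go to D
D | zz[y]___   read y → write z, move right, go to B
B | zzz[_]__   read _ → write y, move right, go to E
E | zzzy[_]_   read _ → write _, move left, go to C
C | zzz[y]__   read y → write _, move right, go to A
A | zzz_[_]_   read _ → write z, move right, go to E
E | zzz_z[_]   read _ → write _, move left, go to C
C | zzz_[z]_   read z → write x, move left, go to E
E | zzz[_]x_   read _ → write _, move left, go to C
C | zz[z]_x_   read z → write x, move left, go to E
E | z[z]x_x_   read z → write x, move left, go to A
A | [z]xx_x_   read z → write z, move right, go to E
E | z[x]x_x_
No transition is defined for (E, x); M halts in state E.

E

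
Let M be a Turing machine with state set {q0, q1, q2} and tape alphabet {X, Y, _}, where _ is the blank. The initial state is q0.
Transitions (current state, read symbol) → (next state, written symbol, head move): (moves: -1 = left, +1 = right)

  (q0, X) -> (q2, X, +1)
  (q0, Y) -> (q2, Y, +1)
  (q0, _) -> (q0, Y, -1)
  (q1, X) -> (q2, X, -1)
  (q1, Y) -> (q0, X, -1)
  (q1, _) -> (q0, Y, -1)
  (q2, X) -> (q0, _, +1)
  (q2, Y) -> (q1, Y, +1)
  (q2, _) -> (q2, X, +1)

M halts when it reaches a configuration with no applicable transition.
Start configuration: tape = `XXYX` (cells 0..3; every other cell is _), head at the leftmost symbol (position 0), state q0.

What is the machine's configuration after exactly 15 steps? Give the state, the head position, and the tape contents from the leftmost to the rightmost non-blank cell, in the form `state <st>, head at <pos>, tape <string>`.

q0 | [X]XYX__   read X → write X, move +1, go to q2
q2 | X[X]YX__   read X → write _, move +1, go to q0
q0 | X_[Y]X__   read Y → write Y, move +1, go to q2
q2 | X_Y[X]__   read X → write _, move +1, go to q0
q0 | X_Y_[_]_   read _ → write Y, move -1, go to q0
q0 | X_Y[_]Y_   read _ → write Y, move -1, go to q0
q0 | X_[Y]YY_   read Y → write Y, move +1, go to q2
q2 | X_Y[Y]Y_   read Y → write Y, move +1, go to q1
q1 | X_YY[Y]_   read Y → write X, move -1, go to q0
q0 | X_Y[Y]X_   read Y → write Y, move +1, go to q2
q2 | X_YY[X]_   read X → write _, move +1, go to q0
q0 | X_YY_[_]   read _ → write Y, move -1, go to q0
q0 | X_YY[_]Y   read _ → write Y, move -1, go to q0
q0 | X_Y[Y]YY   read Y → write Y, move +1, go to q2
q2 | X_YY[Y]Y   read Y → write Y, move +1, go to q1
q1 | X_YYY[Y]
After 15 steps: state q1, head at 5, tape X_YYYY.

state q1, head at 5, tape X_YYYY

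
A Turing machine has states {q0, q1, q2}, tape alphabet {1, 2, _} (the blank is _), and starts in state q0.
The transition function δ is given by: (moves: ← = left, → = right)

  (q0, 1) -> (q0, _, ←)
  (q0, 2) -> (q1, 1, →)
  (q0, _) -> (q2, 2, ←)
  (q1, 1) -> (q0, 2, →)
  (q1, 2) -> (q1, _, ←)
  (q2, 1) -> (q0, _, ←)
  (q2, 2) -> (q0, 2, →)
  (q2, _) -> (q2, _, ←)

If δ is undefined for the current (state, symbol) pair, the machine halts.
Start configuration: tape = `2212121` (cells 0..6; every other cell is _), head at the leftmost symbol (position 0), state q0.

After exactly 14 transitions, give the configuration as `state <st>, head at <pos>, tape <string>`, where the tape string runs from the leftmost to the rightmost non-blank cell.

state=q0 head=0 tape=[2]212121__   (q0,2)→(q1,1,→)
state=q1 head=1 tape=1[2]12121__   (q1,2)→(q1,_,←)
state=q1 head=0 tape=[1]_12121__   (q1,1)→(q0,2,→)
state=q0 head=1 tape=2[_]12121__   (q0,_)→(q2,2,←)
state=q2 head=0 tape=[2]212121__   (q2,2)→(q0,2,→)
state=q0 head=1 tape=2[2]12121__   (q0,2)→(q1,1,→)
state=q1 head=2 tape=21[1]2121__   (q1,1)→(q0,2,→)
state=q0 head=3 tape=212[2]121__   (q0,2)→(q1,1,→)
state=q1 head=4 tape=2121[1]21__   (q1,1)→(q0,2,→)
state=q0 head=5 tape=21212[2]1__   (q0,2)→(q1,1,→)
state=q1 head=6 tape=212121[1]__   (q1,1)→(q0,2,→)
state=q0 head=7 tape=2121212[_]_   (q0,_)→(q2,2,←)
state=q2 head=6 tape=212121[2]2_   (q2,2)→(q0,2,→)
state=q0 head=7 tape=2121212[2]_   (q0,2)→(q1,1,→)
state=q1 head=8 tape=21212121[_]
After 14 steps: state q1, head at 8, tape 21212121.

state q1, head at 8, tape 21212121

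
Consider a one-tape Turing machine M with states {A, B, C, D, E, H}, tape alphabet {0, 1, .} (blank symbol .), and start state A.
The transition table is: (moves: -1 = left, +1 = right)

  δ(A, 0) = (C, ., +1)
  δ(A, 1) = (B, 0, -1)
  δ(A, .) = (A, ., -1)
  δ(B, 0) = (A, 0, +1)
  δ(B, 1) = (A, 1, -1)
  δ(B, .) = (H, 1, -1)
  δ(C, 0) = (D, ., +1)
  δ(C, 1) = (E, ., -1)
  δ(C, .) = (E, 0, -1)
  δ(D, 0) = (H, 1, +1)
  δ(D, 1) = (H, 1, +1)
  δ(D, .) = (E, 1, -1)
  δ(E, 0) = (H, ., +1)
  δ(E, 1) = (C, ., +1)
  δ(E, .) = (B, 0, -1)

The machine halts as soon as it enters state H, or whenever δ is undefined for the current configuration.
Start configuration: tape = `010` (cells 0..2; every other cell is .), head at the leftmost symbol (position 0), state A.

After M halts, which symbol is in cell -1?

A | ..[0]10   read 0 → write ., move +1, go to C
C | ...[1]0   read 1 → write ., move -1, go to E
E | ..[.].0   read . → write 0, move -1, go to B
B | .[.]0.0   read . → write 1, move -1, go to H
H | [.]10.0
Cell -1 holds 1 when M halts.

1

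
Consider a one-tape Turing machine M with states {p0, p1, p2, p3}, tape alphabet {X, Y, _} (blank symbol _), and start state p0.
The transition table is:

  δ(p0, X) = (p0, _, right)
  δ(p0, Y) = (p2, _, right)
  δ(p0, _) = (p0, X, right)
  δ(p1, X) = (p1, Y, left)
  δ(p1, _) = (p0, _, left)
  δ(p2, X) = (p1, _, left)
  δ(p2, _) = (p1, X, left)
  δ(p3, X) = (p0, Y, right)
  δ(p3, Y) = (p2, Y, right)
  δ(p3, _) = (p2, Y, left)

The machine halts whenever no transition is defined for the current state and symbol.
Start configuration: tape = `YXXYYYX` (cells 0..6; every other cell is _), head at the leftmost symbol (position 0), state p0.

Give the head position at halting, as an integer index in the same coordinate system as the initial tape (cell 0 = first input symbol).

4

p0 | _[Y]XXYYYX   read Y → write _, move right, go to p2
p2 | __[X]XYYYX   read X → write _, move left, go to p1
p1 | _[_]_XYYYX   read _ → write _, move left, go to p0
p0 | [_]__XYYYX   read _ → write X, move right, go to p0
p0 | X[_]_XYYYX   read _ → write X, move right, go to p0
p0 | XX[_]XYYYX   read _ → write X, move right, go to p0
p0 | XXX[X]YYYX   read X → write _, move right, go to p0
p0 | XXX_[Y]YYX   read Y → write _, move right, go to p2
p2 | XXX__[Y]YX
At halt the head is at cell 4.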